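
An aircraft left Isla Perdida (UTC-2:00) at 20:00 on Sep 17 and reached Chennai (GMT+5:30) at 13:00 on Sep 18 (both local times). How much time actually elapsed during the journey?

Departure in UTC: 20:00 + 2:00 = 22:00 on Sep 17.
Arrival in UTC: 13:00 − 5:30 = 07:30 on Sep 18.
Elapsed = 07:30 − 22:00 (+1 day) = 9 hours 30 minutes.

9 hours 30 minutes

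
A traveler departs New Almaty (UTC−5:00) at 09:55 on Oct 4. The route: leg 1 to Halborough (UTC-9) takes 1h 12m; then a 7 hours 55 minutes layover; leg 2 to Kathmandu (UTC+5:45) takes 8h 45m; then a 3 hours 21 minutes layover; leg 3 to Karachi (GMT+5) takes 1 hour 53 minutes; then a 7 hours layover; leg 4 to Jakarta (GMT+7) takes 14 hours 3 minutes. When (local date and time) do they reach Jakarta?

18:04 on October 6

Convert departure to UTC: 09:55 + 5:00 = 14:55 UTC on Oct 4.
Add 1 hour and 12 minutes leg 1 → 16:07 UTC.
Add 7 hours and 55 minutes layover in Halborough → 00:02 UTC (Oct 5).
Add 8 hours 45 minutes leg 2 → 08:47 UTC.
Add 3 hours 21 minutes layover in Kathmandu → 12:08 UTC.
Add 1 hour and 53 minutes leg 3 → 14:01 UTC.
Add 7 hours layover in Karachi → 21:01 UTC.
Add 14 hours and 3 minutes leg 4 → 11:04 UTC (Oct 6).
Jakarta is UTC+7:00, so local arrival = 11:04 + 7:00 = 18:04 on Oct 6.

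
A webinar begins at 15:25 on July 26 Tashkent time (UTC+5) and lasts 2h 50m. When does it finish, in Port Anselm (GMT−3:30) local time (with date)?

09:45 on Jul 26

Convert start to UTC: 15:25 − 5:00 = 10:25 UTC on Jul 26.
Add 2 hours 50 minutes duration → 13:15 UTC.
Port Anselm is UTC−3:30, so local end time = 13:15 − 3:30 = 09:45 on Jul 26.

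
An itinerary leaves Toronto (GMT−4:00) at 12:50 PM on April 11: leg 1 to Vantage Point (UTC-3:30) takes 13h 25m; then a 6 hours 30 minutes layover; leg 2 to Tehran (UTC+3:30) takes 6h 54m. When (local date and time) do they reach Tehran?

Convert departure to UTC: 12:50 PM + 4:00 = 4:50 PM UTC on Apr 11.
Add 13 hours 25 minutes leg 1 → 6:15 AM UTC (Apr 12).
Add 6 hours 30 minutes layover in Vantage Point → 12:45 PM UTC.
Add 6 hours and 54 minutes leg 2 → 7:39 PM UTC.
Tehran is UTC+3:30, so local arrival = 7:39 PM + 3:30 = 11:09 PM on Apr 12.

11:09 PM on Apr 12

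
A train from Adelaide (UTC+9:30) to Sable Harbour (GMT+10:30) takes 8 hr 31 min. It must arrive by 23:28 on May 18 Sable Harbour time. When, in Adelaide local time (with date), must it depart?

13:57 on May 18

Target arrival in UTC: 23:28 − 10:30 = 12:58 on May 18.
Subtract 8 hours 31 minutes → departure 04:27 UTC on May 18.
Adelaide is UTC+9:30: 04:27 + 9:30 = 13:57 on May 18.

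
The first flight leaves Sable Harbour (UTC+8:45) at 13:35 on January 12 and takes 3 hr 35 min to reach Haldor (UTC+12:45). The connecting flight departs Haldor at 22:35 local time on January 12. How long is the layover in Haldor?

1 hour 25 minutes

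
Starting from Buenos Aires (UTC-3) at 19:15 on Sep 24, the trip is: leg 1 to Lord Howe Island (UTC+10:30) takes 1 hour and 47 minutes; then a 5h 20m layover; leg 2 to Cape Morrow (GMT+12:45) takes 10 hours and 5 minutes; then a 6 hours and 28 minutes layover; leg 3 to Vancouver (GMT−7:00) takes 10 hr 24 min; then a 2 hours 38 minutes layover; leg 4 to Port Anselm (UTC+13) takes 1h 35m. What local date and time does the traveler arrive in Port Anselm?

01:32 on September 27

Convert departure to UTC: 19:15 + 3:00 = 22:15 UTC on Sep 24.
Add 1 hour and 47 minutes leg 1 → 00:02 UTC (Sep 25).
Add 5 hours and 20 minutes layover in Lord Howe Island → 05:22 UTC.
Add 10 hours 5 minutes leg 2 → 15:27 UTC.
Add 6 hours 28 minutes layover in Cape Morrow → 21:55 UTC.
Add 10 hours and 24 minutes leg 3 → 08:19 UTC (Sep 26).
Add 2 hours 38 minutes layover in Vancouver → 10:57 UTC.
Add 1 hour and 35 minutes leg 4 → 12:32 UTC.
Port Anselm is UTC+13:00, so local arrival = 12:32 + 13:00 = 01:32 on Sep 27.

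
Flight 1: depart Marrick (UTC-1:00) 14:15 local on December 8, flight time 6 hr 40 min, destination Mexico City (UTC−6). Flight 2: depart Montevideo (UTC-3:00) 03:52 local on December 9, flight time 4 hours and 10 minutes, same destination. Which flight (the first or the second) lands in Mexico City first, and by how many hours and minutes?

Flight 1 in UTC: 14:15 + 1:00 = 15:15 on Dec 8.
+6 hours 40 minutes → arrive 21:55 UTC on Dec 8.
Flight 2 in UTC: 03:52 + 3:00 = 06:52 on Dec 9.
+4 hours 10 minutes → arrive 11:02 UTC on Dec 9.
Flight 1 lands earlier by 13 hours 7 minutes.

the first, by 13 hours 7 minutes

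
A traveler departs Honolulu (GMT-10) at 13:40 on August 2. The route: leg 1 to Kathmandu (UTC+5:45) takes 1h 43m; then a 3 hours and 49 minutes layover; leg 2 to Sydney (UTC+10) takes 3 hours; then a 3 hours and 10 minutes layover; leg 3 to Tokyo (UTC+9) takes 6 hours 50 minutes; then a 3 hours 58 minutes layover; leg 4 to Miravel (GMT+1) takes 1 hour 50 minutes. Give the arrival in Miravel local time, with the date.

01:00 on August 4

Convert departure to UTC: 13:40 + 10:00 = 23:40 UTC on Aug 2.
Add 1 hour 43 minutes leg 1 → 01:23 UTC (Aug 3).
Add 3 hours and 49 minutes layover in Kathmandu → 05:12 UTC.
Add 3 hours leg 2 → 08:12 UTC.
Add 3 hours and 10 minutes layover in Sydney → 11:22 UTC.
Add 6 hours 50 minutes leg 3 → 18:12 UTC.
Add 3 hours 58 minutes layover in Tokyo → 22:10 UTC.
Add 1 hour 50 minutes leg 4 → 00:00 UTC (Aug 4).
Miravel is UTC+1:00, so local arrival = 00:00 + 1:00 = 01:00 on Aug 4.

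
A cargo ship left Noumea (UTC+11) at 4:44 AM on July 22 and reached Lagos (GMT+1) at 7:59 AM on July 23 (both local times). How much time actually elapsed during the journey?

37 hours 15 minutes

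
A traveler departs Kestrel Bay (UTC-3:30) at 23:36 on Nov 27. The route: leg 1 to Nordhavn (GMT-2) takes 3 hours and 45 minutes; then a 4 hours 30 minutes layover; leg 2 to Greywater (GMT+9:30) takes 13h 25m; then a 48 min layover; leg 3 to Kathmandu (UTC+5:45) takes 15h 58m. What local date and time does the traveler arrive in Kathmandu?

Convert departure to UTC: 23:36 + 3:30 = 03:06 UTC on Nov 28.
Add 3 hours and 45 minutes leg 1 → 06:51 UTC.
Add 4 hours and 30 minutes layover in Nordhavn → 11:21 UTC.
Add 13 hours 25 minutes leg 2 → 00:46 UTC (Nov 29).
Add 48 minutes layover in Greywater → 01:34 UTC.
Add 15 hours and 58 minutes leg 3 → 17:32 UTC.
Kathmandu is UTC+5:45, so local arrival = 17:32 + 5:45 = 23:17 on Nov 29.

23:17 on Nov 29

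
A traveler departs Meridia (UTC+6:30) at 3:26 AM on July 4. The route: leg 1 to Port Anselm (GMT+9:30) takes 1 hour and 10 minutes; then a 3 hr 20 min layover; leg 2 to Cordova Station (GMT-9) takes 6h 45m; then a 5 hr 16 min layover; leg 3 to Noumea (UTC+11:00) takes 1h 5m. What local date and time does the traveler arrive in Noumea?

1:32 AM on Jul 5

Convert departure to UTC: 3:26 AM − 6:30 = 8:56 PM UTC on Jul 3.
Add 1 hour 10 minutes leg 1 → 10:06 PM UTC.
Add 3 hours 20 minutes layover in Port Anselm → 1:26 AM UTC (Jul 4).
Add 6 hours and 45 minutes leg 2 → 8:11 AM UTC.
Add 5 hours 16 minutes layover in Cordova Station → 1:27 PM UTC.
Add 1 hour 5 minutes leg 3 → 2:32 PM UTC.
Noumea is UTC+11:00, so local arrival = 2:32 PM + 11:00 = 1:32 AM on Jul 5.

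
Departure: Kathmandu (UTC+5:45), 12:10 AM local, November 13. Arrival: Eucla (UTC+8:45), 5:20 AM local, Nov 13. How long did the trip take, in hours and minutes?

Eucla is 3:00 ahead of Kathmandu.
Clock-face elapsed time (ignoring zones) is 5 hours 10 minutes.
Actual elapsed = 5 hours 10 minutes − 3:00 = 2 hours 10 minutes.

2 hours 10 minutes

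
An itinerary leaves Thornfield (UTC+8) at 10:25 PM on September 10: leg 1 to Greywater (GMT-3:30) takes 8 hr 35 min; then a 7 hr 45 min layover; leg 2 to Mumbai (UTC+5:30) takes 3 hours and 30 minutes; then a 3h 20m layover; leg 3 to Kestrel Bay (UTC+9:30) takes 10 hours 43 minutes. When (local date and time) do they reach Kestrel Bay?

Convert departure to UTC: 10:25 PM − 8:00 = 2:25 PM UTC on Sep 10.
Add 8 hours 35 minutes leg 1 → 11:00 PM UTC.
Add 7 hours and 45 minutes layover in Greywater → 6:45 AM UTC (Sep 11).
Add 3 hours and 30 minutes leg 2 → 10:15 AM UTC.
Add 3 hours 20 minutes layover in Mumbai → 1:35 PM UTC.
Add 10 hours 43 minutes leg 3 → 12:18 AM UTC (Sep 12).
Kestrel Bay is UTC+9:30, so local arrival = 12:18 AM + 9:30 = 9:48 AM on Sep 12.

9:48 AM on Sep 12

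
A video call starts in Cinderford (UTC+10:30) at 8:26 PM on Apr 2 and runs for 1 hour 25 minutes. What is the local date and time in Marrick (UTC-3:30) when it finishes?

7:51 AM on April 2

Marrick is 14:00 behind Cinderford.
After 1 hour 25 minutes it is 9:51 PM in Cinderford.
Shift by the zone difference: 9:51 PM − 14:00 = 7:51 AM on Apr 2 in Marrick.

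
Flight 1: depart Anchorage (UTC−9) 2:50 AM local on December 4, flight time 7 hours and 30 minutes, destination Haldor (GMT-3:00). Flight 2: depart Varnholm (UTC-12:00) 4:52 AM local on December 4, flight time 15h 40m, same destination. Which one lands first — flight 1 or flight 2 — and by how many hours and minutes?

Flight 1 in UTC: 2:50 AM + 9:00 = 11:50 AM on Dec 4.
+7 hours and 30 minutes → arrive 7:20 PM UTC on Dec 4.
Flight 2 in UTC: 4:52 AM + 12:00 = 4:52 PM on Dec 4.
+15 hours and 40 minutes → arrive 8:32 AM UTC on Dec 5.
Flight 1 lands earlier by 13 hours 12 minutes.

the first, by 13 hours 12 minutes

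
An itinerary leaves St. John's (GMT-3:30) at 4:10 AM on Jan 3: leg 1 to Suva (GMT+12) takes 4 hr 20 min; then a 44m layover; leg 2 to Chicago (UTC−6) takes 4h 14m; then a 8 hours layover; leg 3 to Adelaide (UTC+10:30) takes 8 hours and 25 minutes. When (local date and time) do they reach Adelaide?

Convert departure to UTC: 4:10 AM + 3:30 = 7:40 AM UTC on Jan 3.
Add 4 hours and 20 minutes leg 1 → 12:00 PM UTC.
Add 44 minutes layover in Suva → 12:44 PM UTC.
Add 4 hours 14 minutes leg 2 → 4:58 PM UTC.
Add 8 hours layover in Chicago → 12:58 AM UTC (Jan 4).
Add 8 hours and 25 minutes leg 3 → 9:23 AM UTC.
Adelaide is UTC+10:30, so local arrival = 9:23 AM + 10:30 = 7:53 PM on Jan 4.

7:53 PM on January 4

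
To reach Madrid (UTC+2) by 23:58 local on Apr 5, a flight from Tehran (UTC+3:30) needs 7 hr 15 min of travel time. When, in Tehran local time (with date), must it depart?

Target arrival in UTC: 23:58 − 2:00 = 21:58 on Apr 5.
Subtract 7 hours and 15 minutes → departure 14:43 UTC on Apr 5.
Tehran is UTC+3:30: 14:43 + 3:30 = 18:13 on Apr 5.

18:13 on Apr 5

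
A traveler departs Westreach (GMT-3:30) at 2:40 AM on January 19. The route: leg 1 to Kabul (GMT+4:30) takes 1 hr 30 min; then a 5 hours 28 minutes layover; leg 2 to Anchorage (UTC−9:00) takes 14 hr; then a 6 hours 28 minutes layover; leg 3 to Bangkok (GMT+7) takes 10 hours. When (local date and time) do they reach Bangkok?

Convert departure to UTC: 2:40 AM + 3:30 = 6:10 AM UTC on Jan 19.
Add 1 hour 30 minutes leg 1 → 7:40 AM UTC.
Add 5 hours and 28 minutes layover in Kabul → 1:08 PM UTC.
Add 14 hours leg 2 → 3:08 AM UTC (Jan 20).
Add 6 hours and 28 minutes layover in Anchorage → 9:36 AM UTC.
Add 10 hours leg 3 → 7:36 PM UTC.
Bangkok is UTC+7:00, so local arrival = 7:36 PM + 7:00 = 2:36 AM on Jan 21.

2:36 AM on January 21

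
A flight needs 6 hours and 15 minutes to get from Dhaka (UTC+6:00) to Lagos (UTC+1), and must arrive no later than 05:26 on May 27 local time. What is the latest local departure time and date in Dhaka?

Target arrival in UTC: 05:26 − 1:00 = 04:26 on May 27.
Subtract 6 hours and 15 minutes → departure 22:11 UTC on May 26.
Dhaka is UTC+6:00: 22:11 + 6:00 = 04:11 on May 27.

04:11 on May 27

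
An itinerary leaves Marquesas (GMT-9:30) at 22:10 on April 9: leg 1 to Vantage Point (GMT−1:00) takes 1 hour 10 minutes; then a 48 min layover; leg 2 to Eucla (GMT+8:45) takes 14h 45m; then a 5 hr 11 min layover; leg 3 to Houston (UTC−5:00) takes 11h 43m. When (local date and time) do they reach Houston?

12:17 on Apr 11

Convert departure to UTC: 22:10 + 9:30 = 07:40 UTC on Apr 10.
Add 1 hour and 10 minutes leg 1 → 08:50 UTC.
Add 48 minutes layover in Vantage Point → 09:38 UTC.
Add 14 hours and 45 minutes leg 2 → 00:23 UTC (Apr 11).
Add 5 hours and 11 minutes layover in Eucla → 05:34 UTC.
Add 11 hours and 43 minutes leg 3 → 17:17 UTC.
Houston is UTC−5:00, so local arrival = 17:17 − 5:00 = 12:17 on Apr 11.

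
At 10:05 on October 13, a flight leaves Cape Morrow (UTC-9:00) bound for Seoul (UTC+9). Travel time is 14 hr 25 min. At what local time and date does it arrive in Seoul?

Convert departure to UTC: 10:05 + 9:00 = 19:05 UTC on Oct 13.
Add 14 hours and 25 minutes travel time → 09:30 UTC (Oct 14).
Seoul is UTC+9:00, so local arrival = 09:30 + 9:00 = 18:30 on Oct 14.

18:30 on Oct 14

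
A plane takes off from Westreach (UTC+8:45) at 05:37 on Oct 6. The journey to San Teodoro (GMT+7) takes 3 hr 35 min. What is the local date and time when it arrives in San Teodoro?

Convert departure to UTC: 05:37 − 8:45 = 20:52 UTC on Oct 5.
Add 3 hours 35 minutes travel time → 00:27 UTC (Oct 6).
San Teodoro is UTC+7:00, so local arrival = 00:27 + 7:00 = 07:27 on Oct 6.

07:27 on Oct 6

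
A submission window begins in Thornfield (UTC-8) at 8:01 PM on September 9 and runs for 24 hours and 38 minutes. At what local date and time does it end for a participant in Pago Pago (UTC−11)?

Convert start to UTC: 8:01 PM + 8:00 = 4:01 AM UTC on Sep 10.
Add 24 hours and 38 minutes duration → 4:39 AM UTC (Sep 11).
Pago Pago is UTC−11:00, so local end time = 4:39 AM − 11:00 = 5:39 PM on Sep 10.

5:39 PM on September 10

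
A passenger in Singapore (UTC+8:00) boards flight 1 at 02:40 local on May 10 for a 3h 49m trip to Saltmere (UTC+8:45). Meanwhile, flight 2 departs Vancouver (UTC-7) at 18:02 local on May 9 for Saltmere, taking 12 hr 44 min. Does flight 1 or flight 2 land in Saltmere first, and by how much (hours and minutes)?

the first, by 15 hours 17 minutes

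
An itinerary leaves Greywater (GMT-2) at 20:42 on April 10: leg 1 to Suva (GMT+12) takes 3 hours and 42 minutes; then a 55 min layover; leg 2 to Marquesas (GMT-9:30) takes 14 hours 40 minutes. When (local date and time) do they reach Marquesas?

08:29 on April 11

Convert departure to UTC: 20:42 + 2:00 = 22:42 UTC on Apr 10.
Add 3 hours 42 minutes leg 1 → 02:24 UTC (Apr 11).
Add 55 minutes layover in Suva → 03:19 UTC.
Add 14 hours and 40 minutes leg 2 → 17:59 UTC.
Marquesas is UTC−9:30, so local arrival = 17:59 − 9:30 = 08:29 on Apr 11.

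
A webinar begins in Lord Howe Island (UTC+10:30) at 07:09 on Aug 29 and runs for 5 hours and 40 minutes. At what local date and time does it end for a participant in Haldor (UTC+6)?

Convert start to UTC: 07:09 − 10:30 = 20:39 UTC on Aug 28.
Add 5 hours 40 minutes duration → 02:19 UTC (Aug 29).
Haldor is UTC+6:00, so local end time = 02:19 + 6:00 = 08:19 on Aug 29.

08:19 on August 29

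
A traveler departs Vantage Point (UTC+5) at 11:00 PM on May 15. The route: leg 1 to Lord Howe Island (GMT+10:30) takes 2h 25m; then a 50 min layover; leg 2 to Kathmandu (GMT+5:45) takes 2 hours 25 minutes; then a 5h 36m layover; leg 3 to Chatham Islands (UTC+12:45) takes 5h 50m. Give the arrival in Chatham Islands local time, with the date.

Convert departure to UTC: 11:00 PM − 5:00 = 6:00 PM UTC on May 15.
Add 2 hours 25 minutes leg 1 → 8:25 PM UTC.
Add 50 minutes layover in Lord Howe Island → 9:15 PM UTC.
Add 2 hours and 25 minutes leg 2 → 11:40 PM UTC.
Add 5 hours 36 minutes layover in Kathmandu → 5:16 AM UTC (May 16).
Add 5 hours 50 minutes leg 3 → 11:06 AM UTC.
Chatham Islands is UTC+12:45, so local arrival = 11:06 AM + 12:45 = 11:51 PM on May 16.

11:51 PM on May 16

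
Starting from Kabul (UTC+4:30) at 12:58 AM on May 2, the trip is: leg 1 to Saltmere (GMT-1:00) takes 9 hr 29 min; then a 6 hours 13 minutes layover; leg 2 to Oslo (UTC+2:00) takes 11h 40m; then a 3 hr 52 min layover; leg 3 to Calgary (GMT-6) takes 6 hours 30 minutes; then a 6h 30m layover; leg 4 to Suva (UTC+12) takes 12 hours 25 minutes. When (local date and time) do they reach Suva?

5:07 PM on May 4

Convert departure to UTC: 12:58 AM − 4:30 = 8:28 PM UTC on May 1.
Add 9 hours and 29 minutes leg 1 → 5:57 AM UTC (May 2).
Add 6 hours and 13 minutes layover in Saltmere → 12:10 PM UTC.
Add 11 hours 40 minutes leg 2 → 11:50 PM UTC.
Add 3 hours and 52 minutes layover in Oslo → 3:42 AM UTC (May 3).
Add 6 hours and 30 minutes leg 3 → 10:12 AM UTC.
Add 6 hours and 30 minutes layover in Calgary → 4:42 PM UTC.
Add 12 hours 25 minutes leg 4 → 5:07 AM UTC (May 4).
Suva is UTC+12:00, so local arrival = 5:07 AM + 12:00 = 5:07 PM on May 4.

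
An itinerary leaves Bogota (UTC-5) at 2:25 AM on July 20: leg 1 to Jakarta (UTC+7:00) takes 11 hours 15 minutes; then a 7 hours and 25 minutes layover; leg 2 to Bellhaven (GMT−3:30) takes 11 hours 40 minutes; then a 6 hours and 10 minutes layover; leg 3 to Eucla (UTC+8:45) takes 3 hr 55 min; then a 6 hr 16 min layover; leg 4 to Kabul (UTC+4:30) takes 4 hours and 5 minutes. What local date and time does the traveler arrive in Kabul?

2:41 PM on Jul 22

Convert departure to UTC: 2:25 AM + 5:00 = 7:25 AM UTC on Jul 20.
Add 11 hours and 15 minutes leg 1 → 6:40 PM UTC.
Add 7 hours 25 minutes layover in Jakarta → 2:05 AM UTC (Jul 21).
Add 11 hours 40 minutes leg 2 → 1:45 PM UTC.
Add 6 hours and 10 minutes layover in Bellhaven → 7:55 PM UTC.
Add 3 hours 55 minutes leg 3 → 11:50 PM UTC.
Add 6 hours and 16 minutes layover in Eucla → 6:06 AM UTC (Jul 22).
Add 4 hours and 5 minutes leg 4 → 10:11 AM UTC.
Kabul is UTC+4:30, so local arrival = 10:11 AM + 4:30 = 2:41 PM on Jul 22.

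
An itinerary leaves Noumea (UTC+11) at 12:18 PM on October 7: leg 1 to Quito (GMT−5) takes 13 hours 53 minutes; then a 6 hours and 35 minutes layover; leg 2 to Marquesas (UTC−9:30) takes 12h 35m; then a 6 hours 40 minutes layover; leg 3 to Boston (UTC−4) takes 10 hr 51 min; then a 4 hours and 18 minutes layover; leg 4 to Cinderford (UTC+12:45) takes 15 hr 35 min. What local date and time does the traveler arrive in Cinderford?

12:30 PM on October 10

Convert departure to UTC: 12:18 PM − 11:00 = 1:18 AM UTC on Oct 7.
Add 13 hours and 53 minutes leg 1 → 3:11 PM UTC.
Add 6 hours 35 minutes layover in Quito → 9:46 PM UTC.
Add 12 hours 35 minutes leg 2 → 10:21 AM UTC (Oct 8).
Add 6 hours 40 minutes layover in Marquesas → 5:01 PM UTC.
Add 10 hours 51 minutes leg 3 → 3:52 AM UTC (Oct 9).
Add 4 hours 18 minutes layover in Boston → 8:10 AM UTC.
Add 15 hours 35 minutes leg 4 → 11:45 PM UTC.
Cinderford is UTC+12:45, so local arrival = 11:45 PM + 12:45 = 12:30 PM on Oct 10.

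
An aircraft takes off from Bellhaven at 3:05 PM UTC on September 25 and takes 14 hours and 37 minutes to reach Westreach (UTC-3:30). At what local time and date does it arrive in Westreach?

Departure is given in UTC: 3:05 PM on Sep 25.
Add 14 hours 37 minutes → 5:42 AM UTC (Sep 26).
Westreach is UTC−3:30: 5:42 AM − 3:30 = 2:12 AM on Sep 26.

2:12 AM on Sep 26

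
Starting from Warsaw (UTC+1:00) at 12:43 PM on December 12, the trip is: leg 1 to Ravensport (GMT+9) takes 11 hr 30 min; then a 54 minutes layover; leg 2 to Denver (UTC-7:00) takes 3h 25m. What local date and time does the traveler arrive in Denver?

8:32 PM on December 12

Convert departure to UTC: 12:43 PM − 1:00 = 11:43 AM UTC on Dec 12.
Add 11 hours and 30 minutes leg 1 → 11:13 PM UTC.
Add 54 minutes layover in Ravensport → 12:07 AM UTC (Dec 13).
Add 3 hours 25 minutes leg 2 → 3:32 AM UTC.
Denver is UTC−7:00, so local arrival = 3:32 AM − 7:00 = 8:32 PM on Dec 12.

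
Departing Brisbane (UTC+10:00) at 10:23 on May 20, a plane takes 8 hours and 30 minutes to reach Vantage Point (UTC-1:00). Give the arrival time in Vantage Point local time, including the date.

Convert departure to UTC: 10:23 − 10:00 = 00:23 UTC on May 20.
Add 8 hours and 30 minutes travel time → 08:53 UTC.
Vantage Point is UTC−1:00, so local arrival = 08:53 − 1:00 = 07:53 on May 20.

07:53 on May 20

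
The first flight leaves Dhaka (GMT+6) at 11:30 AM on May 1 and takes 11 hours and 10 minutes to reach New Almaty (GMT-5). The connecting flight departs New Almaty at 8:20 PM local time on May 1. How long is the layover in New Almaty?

Convert departure to UTC: 11:30 AM − 6:00 = 5:30 AM UTC on May 1.
Add 11 hours and 10 minutes flight time → 4:40 PM UTC.
New Almaty is UTC−5:00, so local arrival = 4:40 PM − 5:00 = 11:40 AM on May 1.
Layover = 8:20 PM − 11:40 AM = 8 hours 40 minutes.

8 hours 40 minutes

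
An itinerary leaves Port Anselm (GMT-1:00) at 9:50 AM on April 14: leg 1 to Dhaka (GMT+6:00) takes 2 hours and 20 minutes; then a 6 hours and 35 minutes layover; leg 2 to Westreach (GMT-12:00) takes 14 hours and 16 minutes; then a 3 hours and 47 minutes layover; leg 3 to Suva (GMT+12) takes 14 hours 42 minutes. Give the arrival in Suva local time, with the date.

4:30 PM on April 16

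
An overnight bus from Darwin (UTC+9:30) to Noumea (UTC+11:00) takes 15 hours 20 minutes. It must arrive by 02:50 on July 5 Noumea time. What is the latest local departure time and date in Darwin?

Target arrival in UTC: 02:50 − 11:00 = 15:50 on Jul 4.
Subtract 15 hours 20 minutes → departure 00:30 UTC on Jul 4.
Darwin is UTC+9:30: 00:30 + 9:30 = 10:00 on Jul 4.

10:00 on July 4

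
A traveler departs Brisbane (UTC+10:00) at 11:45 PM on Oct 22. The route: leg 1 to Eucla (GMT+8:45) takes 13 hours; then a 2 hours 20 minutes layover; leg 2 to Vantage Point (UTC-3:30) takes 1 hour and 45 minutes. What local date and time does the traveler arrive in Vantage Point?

Convert departure to UTC: 11:45 PM − 10:00 = 1:45 PM UTC on Oct 22.
Add 13 hours leg 1 → 2:45 AM UTC (Oct 23).
Add 2 hours and 20 minutes layover in Eucla → 5:05 AM UTC.
Add 1 hour 45 minutes leg 2 → 6:50 AM UTC.
Vantage Point is UTC−3:30, so local arrival = 6:50 AM − 3:30 = 3:20 AM on Oct 23.

3:20 AM on October 23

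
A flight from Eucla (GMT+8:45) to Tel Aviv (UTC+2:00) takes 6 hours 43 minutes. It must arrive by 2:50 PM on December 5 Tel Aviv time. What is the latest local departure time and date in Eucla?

2:52 PM on December 5

Target arrival in UTC: 2:50 PM − 2:00 = 12:50 PM on Dec 5.
Subtract 6 hours and 43 minutes → departure 6:07 AM UTC on Dec 5.
Eucla is UTC+8:45: 6:07 AM + 8:45 = 2:52 PM on Dec 5.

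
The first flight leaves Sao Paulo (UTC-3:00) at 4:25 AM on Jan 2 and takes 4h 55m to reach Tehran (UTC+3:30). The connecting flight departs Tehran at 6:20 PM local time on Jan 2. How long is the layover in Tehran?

Convert departure to UTC: 4:25 AM + 3:00 = 7:25 AM UTC on Jan 2.
Add 4 hours and 55 minutes flight time → 12:20 PM UTC.
Tehran is UTC+3:30, so local arrival = 12:20 PM + 3:30 = 3:50 PM on Jan 2.
Layover = 6:20 PM − 3:50 PM = 2 hours 30 minutes.

2 hours 30 minutes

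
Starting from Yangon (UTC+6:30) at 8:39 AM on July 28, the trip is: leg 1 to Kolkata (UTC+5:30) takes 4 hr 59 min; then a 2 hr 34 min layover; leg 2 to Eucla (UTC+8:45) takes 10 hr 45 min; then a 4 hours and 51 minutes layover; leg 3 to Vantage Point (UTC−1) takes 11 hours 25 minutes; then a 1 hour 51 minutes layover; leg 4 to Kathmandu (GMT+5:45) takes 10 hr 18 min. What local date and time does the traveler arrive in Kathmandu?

6:37 AM on July 30

Convert departure to UTC: 8:39 AM − 6:30 = 2:09 AM UTC on Jul 28.
Add 4 hours 59 minutes leg 1 → 7:08 AM UTC.
Add 2 hours and 34 minutes layover in Kolkata → 9:42 AM UTC.
Add 10 hours and 45 minutes leg 2 → 8:27 PM UTC.
Add 4 hours 51 minutes layover in Eucla → 1:18 AM UTC (Jul 29).
Add 11 hours and 25 minutes leg 3 → 12:43 PM UTC.
Add 1 hour 51 minutes layover in Vantage Point → 2:34 PM UTC.
Add 10 hours 18 minutes leg 4 → 12:52 AM UTC (Jul 30).
Kathmandu is UTC+5:45, so local arrival = 12:52 AM + 5:45 = 6:37 AM on Jul 30.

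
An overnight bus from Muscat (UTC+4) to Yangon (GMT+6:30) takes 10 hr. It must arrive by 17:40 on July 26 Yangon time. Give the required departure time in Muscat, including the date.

05:10 on July 26

Target arrival in UTC: 17:40 − 6:30 = 11:10 on Jul 26.
Subtract 10 hours → departure 01:10 UTC on Jul 26.
Muscat is UTC+4:00: 01:10 + 4:00 = 05:10 on Jul 26.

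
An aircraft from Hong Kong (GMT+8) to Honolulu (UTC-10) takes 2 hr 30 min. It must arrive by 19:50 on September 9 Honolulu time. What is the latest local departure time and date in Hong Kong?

11:20 on September 10

Target arrival in UTC: 19:50 + 10:00 = 05:50 on Sep 10.
Subtract 2 hours 30 minutes → departure 03:20 UTC on Sep 10.
Hong Kong is UTC+8:00: 03:20 + 8:00 = 11:20 on Sep 10.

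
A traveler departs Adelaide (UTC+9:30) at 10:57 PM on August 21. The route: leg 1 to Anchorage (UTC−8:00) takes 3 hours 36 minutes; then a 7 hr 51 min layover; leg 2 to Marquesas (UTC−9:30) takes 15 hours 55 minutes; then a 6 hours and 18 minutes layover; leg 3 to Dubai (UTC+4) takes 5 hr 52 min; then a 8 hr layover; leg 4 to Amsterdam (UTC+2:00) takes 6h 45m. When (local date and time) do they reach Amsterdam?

9:44 PM on August 23

Convert departure to UTC: 10:57 PM − 9:30 = 1:27 PM UTC on Aug 21.
Add 3 hours and 36 minutes leg 1 → 5:03 PM UTC.
Add 7 hours 51 minutes layover in Anchorage → 12:54 AM UTC (Aug 22).
Add 15 hours and 55 minutes leg 2 → 4:49 PM UTC.
Add 6 hours 18 minutes layover in Marquesas → 11:07 PM UTC.
Add 5 hours 52 minutes leg 3 → 4:59 AM UTC (Aug 23).
Add 8 hours layover in Dubai → 12:59 PM UTC.
Add 6 hours and 45 minutes leg 4 → 7:44 PM UTC.
Amsterdam is UTC+2:00, so local arrival = 7:44 PM + 2:00 = 9:44 PM on Aug 23.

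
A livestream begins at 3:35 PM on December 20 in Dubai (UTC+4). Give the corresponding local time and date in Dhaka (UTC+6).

In UTC: 3:35 PM − 4:00 = 11:35 AM on Dec 20.
Dhaka is UTC+6:00: 11:35 AM + 6:00 = 5:35 PM on Dec 20.

5:35 PM on Dec 20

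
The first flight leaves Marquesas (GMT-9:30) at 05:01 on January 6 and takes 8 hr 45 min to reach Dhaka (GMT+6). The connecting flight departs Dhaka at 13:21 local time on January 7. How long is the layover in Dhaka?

Convert departure to UTC: 05:01 + 9:30 = 14:31 UTC on Jan 6.
Add 8 hours and 45 minutes flight time → 23:16 UTC.
Dhaka is UTC+6:00, so local arrival = 23:16 + 6:00 = 05:16 on Jan 7.
Layover = 13:21 − 05:16 = 8 hours 5 minutes.

8 hours 5 minutes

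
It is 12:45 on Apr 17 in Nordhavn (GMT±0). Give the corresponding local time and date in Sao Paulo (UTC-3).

Nordhavn is UTC+0 so that is 12:45 UTC.
Sao Paulo is UTC−3:00: 12:45 − 3:00 = 09:45 on Apr 17.

09:45 on April 17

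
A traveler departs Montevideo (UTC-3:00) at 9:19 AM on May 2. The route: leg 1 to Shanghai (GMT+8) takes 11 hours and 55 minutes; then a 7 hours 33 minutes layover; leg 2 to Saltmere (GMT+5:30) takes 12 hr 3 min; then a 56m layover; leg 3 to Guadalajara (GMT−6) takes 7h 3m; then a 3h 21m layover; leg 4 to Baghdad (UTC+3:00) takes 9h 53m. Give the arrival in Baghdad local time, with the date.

8:03 PM on May 4

Convert departure to UTC: 9:19 AM + 3:00 = 12:19 PM UTC on May 2.
Add 11 hours 55 minutes leg 1 → 12:14 AM UTC (May 3).
Add 7 hours 33 minutes layover in Shanghai → 7:47 AM UTC.
Add 12 hours 3 minutes leg 2 → 7:50 PM UTC.
Add 56 minutes layover in Saltmere → 8:46 PM UTC.
Add 7 hours 3 minutes leg 3 → 3:49 AM UTC (May 4).
Add 3 hours 21 minutes layover in Guadalajara → 7:10 AM UTC.
Add 9 hours and 53 minutes leg 4 → 5:03 PM UTC.
Baghdad is UTC+3:00, so local arrival = 5:03 PM + 3:00 = 8:03 PM on May 4.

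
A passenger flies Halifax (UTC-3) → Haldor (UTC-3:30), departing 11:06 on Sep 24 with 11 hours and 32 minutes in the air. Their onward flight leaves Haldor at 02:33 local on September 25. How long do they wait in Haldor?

4 hours 25 minutes

Convert departure to UTC: 11:06 + 3:00 = 14:06 UTC on Sep 24.
Add 11 hours 32 minutes flight time → 01:38 UTC (Sep 25).
Haldor is UTC−3:30, so local arrival = 01:38 − 3:30 = 22:08 on Sep 24.
Layover = 02:33 − 22:08 (+1 day) = 4 hours 25 minutes.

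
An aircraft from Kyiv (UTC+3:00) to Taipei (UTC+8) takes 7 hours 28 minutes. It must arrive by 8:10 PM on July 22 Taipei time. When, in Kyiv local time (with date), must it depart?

7:42 AM on Jul 22

Target arrival in UTC: 8:10 PM − 8:00 = 12:10 PM on Jul 22.
Subtract 7 hours and 28 minutes → departure 4:42 AM UTC on Jul 22.
Kyiv is UTC+3:00: 4:42 AM + 3:00 = 7:42 AM on Jul 22.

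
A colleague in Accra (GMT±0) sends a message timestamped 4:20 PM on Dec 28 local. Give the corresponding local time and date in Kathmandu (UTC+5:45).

10:05 PM on December 28

Accra is UTC+0 so that is 4:20 PM UTC.
Kathmandu is UTC+5:45: 4:20 PM + 5:45 = 10:05 PM on Dec 28.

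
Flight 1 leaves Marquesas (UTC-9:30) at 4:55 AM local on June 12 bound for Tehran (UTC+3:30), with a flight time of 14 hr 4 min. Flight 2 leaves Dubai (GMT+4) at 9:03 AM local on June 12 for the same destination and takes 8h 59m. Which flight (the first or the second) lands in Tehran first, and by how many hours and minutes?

the second, by 14 hours 27 minutes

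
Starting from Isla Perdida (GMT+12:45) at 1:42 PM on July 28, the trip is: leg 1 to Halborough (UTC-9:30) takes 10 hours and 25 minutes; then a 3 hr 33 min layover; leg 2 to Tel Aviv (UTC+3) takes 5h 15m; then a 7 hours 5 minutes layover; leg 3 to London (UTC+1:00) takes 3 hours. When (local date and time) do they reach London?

Convert departure to UTC: 1:42 PM − 12:45 = 12:57 AM UTC on Jul 28.
Add 10 hours and 25 minutes leg 1 → 11:22 AM UTC.
Add 3 hours 33 minutes layover in Halborough → 2:55 PM UTC.
Add 5 hours 15 minutes leg 2 → 8:10 PM UTC.
Add 7 hours and 5 minutes layover in Tel Aviv → 3:15 AM UTC (Jul 29).
Add 3 hours leg 3 → 6:15 AM UTC.
London is UTC+1:00, so local arrival = 6:15 AM + 1:00 = 7:15 AM on Jul 29.

7:15 AM on Jul 29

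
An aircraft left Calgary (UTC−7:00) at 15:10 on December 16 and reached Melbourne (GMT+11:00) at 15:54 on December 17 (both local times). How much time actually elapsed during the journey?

6 hours 44 minutes

Departure in UTC: 15:10 + 7:00 = 22:10 on Dec 16.
Arrival in UTC: 15:54 − 11:00 = 04:54 on Dec 17.
Elapsed = 04:54 − 22:10 (+1 day) = 6 hours 44 minutes.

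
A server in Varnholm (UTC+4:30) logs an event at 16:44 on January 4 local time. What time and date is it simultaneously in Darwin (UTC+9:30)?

21:44 on January 4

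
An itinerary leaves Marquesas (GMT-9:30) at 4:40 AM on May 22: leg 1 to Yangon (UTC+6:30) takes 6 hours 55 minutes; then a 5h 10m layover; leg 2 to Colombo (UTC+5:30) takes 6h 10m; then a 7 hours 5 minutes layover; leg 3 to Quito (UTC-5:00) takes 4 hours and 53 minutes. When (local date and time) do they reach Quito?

Convert departure to UTC: 4:40 AM + 9:30 = 2:10 PM UTC on May 22.
Add 6 hours 55 minutes leg 1 → 9:05 PM UTC.
Add 5 hours and 10 minutes layover in Yangon → 2:15 AM UTC (May 23).
Add 6 hours and 10 minutes leg 2 → 8:25 AM UTC.
Add 7 hours and 5 minutes layover in Colombo → 3:30 PM UTC.
Add 4 hours and 53 minutes leg 3 → 8:23 PM UTC.
Quito is UTC−5:00, so local arrival = 8:23 PM − 5:00 = 3:23 PM on May 23.

3:23 PM on May 23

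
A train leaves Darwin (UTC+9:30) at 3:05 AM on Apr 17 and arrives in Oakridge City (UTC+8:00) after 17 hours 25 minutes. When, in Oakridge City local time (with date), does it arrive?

7:00 PM on April 17

Convert departure to UTC: 3:05 AM − 9:30 = 5:35 PM UTC on Apr 16.
Add 17 hours 25 minutes travel time → 11:00 AM UTC (Apr 17).
Oakridge City is UTC+8:00, so local arrival = 11:00 AM + 8:00 = 7:00 PM on Apr 17.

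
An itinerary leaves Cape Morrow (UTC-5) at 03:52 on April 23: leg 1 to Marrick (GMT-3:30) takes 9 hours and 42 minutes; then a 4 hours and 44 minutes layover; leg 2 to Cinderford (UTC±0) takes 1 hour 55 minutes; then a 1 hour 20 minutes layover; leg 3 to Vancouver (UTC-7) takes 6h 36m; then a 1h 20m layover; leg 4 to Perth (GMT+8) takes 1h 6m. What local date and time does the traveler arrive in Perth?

19:35 on April 24

Convert departure to UTC: 03:52 + 5:00 = 08:52 UTC on Apr 23.
Add 9 hours and 42 minutes leg 1 → 18:34 UTC.
Add 4 hours and 44 minutes layover in Marrick → 23:18 UTC.
Add 1 hour and 55 minutes leg 2 → 01:13 UTC (Apr 24).
Add 1 hour and 20 minutes layover in Cinderford → 02:33 UTC.
Add 6 hours and 36 minutes leg 3 → 09:09 UTC.
Add 1 hour 20 minutes layover in Vancouver → 10:29 UTC.
Add 1 hour and 6 minutes leg 4 → 11:35 UTC.
Perth is UTC+8:00, so local arrival = 11:35 + 8:00 = 19:35 on Apr 24.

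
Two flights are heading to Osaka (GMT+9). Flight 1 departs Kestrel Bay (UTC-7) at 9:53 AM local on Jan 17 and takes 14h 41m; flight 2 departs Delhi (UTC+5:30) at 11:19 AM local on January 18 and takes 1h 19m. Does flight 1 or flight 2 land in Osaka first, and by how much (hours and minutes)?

the second, by 26 minutes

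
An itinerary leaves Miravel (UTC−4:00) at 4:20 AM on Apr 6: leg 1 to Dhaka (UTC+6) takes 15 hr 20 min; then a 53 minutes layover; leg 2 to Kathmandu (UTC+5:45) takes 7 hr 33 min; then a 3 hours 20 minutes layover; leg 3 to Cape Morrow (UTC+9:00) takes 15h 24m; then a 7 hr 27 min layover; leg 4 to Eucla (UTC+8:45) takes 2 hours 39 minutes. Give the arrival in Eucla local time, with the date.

9:41 PM on Apr 8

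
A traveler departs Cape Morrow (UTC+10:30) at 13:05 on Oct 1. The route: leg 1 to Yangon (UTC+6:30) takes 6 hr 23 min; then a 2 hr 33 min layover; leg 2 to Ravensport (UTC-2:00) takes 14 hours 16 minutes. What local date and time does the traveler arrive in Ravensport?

23:47 on Oct 1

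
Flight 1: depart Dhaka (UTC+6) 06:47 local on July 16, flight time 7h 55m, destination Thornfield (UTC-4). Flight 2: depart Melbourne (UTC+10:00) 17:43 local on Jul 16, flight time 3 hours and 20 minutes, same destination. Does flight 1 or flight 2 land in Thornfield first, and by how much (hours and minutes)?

the first, by 2 hours 21 minutes

Flight 1 in UTC: 06:47 − 6:00 = 00:47 on Jul 16.
+7 hours 55 minutes → arrive 08:42 UTC on Jul 16.
Flight 2 in UTC: 17:43 − 10:00 = 07:43 on Jul 16.
+3 hours 20 minutes → arrive 11:03 UTC on Jul 16.
Flight 1 lands earlier by 2 hours 21 minutes.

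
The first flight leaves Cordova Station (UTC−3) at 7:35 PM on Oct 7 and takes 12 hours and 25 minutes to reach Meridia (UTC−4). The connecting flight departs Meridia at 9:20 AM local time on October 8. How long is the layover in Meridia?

2 hours 20 minutes

Convert departure to UTC: 7:35 PM + 3:00 = 10:35 PM UTC on Oct 7.
Add 12 hours and 25 minutes flight time → 11:00 AM UTC (Oct 8).
Meridia is UTC−4:00, so local arrival = 11:00 AM − 4:00 = 7:00 AM on Oct 8.
Layover = 9:20 AM − 7:00 AM = 2 hours 20 minutes.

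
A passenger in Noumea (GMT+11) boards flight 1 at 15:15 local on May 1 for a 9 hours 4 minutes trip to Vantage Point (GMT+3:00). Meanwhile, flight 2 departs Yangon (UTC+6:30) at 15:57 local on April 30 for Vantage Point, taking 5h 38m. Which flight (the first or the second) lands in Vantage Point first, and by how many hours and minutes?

the second, by 22 hours 14 minutes

Flight 1 in UTC: 15:15 − 11:00 = 04:15 on May 1.
+9 hours 4 minutes → arrive 13:19 UTC on May 1.
Flight 2 in UTC: 15:57 − 6:30 = 09:27 on Apr 30.
+5 hours and 38 minutes → arrive 15:05 UTC on Apr 30.
Flight 2 lands earlier by 22 hours 14 minutes.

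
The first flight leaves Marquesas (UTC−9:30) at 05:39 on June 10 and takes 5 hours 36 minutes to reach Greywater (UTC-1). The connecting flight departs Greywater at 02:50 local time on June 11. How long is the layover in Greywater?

7 hours 5 minutes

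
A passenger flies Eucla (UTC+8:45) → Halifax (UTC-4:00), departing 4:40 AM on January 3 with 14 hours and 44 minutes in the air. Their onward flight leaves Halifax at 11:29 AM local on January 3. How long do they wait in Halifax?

4 hours 50 minutes

Convert departure to UTC: 4:40 AM − 8:45 = 7:55 PM UTC on Jan 2.
Add 14 hours 44 minutes flight time → 10:39 AM UTC (Jan 3).
Halifax is UTC−4:00, so local arrival = 10:39 AM − 4:00 = 6:39 AM on Jan 3.
Layover = 11:29 AM − 6:39 AM = 4 hours 50 minutes.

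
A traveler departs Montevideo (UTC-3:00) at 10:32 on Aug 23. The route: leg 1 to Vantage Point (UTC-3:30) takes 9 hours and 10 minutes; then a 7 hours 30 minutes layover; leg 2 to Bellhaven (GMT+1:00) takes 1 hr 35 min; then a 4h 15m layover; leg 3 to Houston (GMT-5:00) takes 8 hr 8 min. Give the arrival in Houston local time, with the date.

15:10 on August 24

Convert departure to UTC: 10:32 + 3:00 = 13:32 UTC on Aug 23.
Add 9 hours and 10 minutes leg 1 → 22:42 UTC.
Add 7 hours 30 minutes layover in Vantage Point → 06:12 UTC (Aug 24).
Add 1 hour 35 minutes leg 2 → 07:47 UTC.
Add 4 hours and 15 minutes layover in Bellhaven → 12:02 UTC.
Add 8 hours and 8 minutes leg 3 → 20:10 UTC.
Houston is UTC−5:00, so local arrival = 20:10 − 5:00 = 15:10 on Aug 24.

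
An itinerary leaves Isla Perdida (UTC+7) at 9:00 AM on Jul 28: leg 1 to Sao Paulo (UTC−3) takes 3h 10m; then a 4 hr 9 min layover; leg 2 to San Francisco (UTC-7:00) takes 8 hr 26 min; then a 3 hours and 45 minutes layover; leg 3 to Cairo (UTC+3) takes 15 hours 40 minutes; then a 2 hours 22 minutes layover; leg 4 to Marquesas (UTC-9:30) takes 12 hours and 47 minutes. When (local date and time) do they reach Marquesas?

Convert departure to UTC: 9:00 AM − 7:00 = 2:00 AM UTC on Jul 28.
Add 3 hours and 10 minutes leg 1 → 5:10 AM UTC.
Add 4 hours and 9 minutes layover in Sao Paulo → 9:19 AM UTC.
Add 8 hours and 26 minutes leg 2 → 5:45 PM UTC.
Add 3 hours and 45 minutes layover in San Francisco → 9:30 PM UTC.
Add 15 hours 40 minutes leg 3 → 1:10 PM UTC (Jul 29).
Add 2 hours and 22 minutes layover in Cairo → 3:32 PM UTC.
Add 12 hours 47 minutes leg 4 → 4:19 AM UTC (Jul 30).
Marquesas is UTC−9:30, so local arrival = 4:19 AM − 9:30 = 6:49 PM on Jul 29.

6:49 PM on Jul 29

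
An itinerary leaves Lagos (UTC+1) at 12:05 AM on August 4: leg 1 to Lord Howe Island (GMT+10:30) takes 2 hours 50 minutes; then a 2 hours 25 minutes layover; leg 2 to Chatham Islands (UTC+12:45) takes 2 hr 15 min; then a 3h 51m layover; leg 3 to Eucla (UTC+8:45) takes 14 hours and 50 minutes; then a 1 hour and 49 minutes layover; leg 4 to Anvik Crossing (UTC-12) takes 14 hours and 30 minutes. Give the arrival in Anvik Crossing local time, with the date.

5:35 AM on August 5

Convert departure to UTC: 12:05 AM − 1:00 = 11:05 PM UTC on Aug 3.
Add 2 hours and 50 minutes leg 1 → 1:55 AM UTC (Aug 4).
Add 2 hours and 25 minutes layover in Lord Howe Island → 4:20 AM UTC.
Add 2 hours 15 minutes leg 2 → 6:35 AM UTC.
Add 3 hours and 51 minutes layover in Chatham Islands → 10:26 AM UTC.
Add 14 hours 50 minutes leg 3 → 1:16 AM UTC (Aug 5).
Add 1 hour and 49 minutes layover in Eucla → 3:05 AM UTC.
Add 14 hours 30 minutes leg 4 → 5:35 PM UTC.
Anvik Crossing is UTC−12:00, so local arrival = 5:35 PM − 12:00 = 5:35 AM on Aug 5.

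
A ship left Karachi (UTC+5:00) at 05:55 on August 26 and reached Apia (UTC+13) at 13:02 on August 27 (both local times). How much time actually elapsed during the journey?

Departure in UTC: 05:55 − 5:00 = 00:55 on Aug 26.
Arrival in UTC: 13:02 − 13:00 = 00:02 on Aug 27.
Elapsed = 00:02 − 00:55 (+1 day) = 23 hours 7 minutes.

23 hours 7 minutes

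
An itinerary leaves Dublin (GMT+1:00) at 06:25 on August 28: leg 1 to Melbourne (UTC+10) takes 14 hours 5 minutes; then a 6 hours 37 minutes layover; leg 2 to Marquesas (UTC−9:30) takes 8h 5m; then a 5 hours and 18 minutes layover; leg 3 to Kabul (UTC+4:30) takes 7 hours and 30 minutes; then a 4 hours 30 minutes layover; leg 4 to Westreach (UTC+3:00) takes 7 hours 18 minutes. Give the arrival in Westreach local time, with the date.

13:48 on August 30

Convert departure to UTC: 06:25 − 1:00 = 05:25 UTC on Aug 28.
Add 14 hours and 5 minutes leg 1 → 19:30 UTC.
Add 6 hours 37 minutes layover in Melbourne → 02:07 UTC (Aug 29).
Add 8 hours 5 minutes leg 2 → 10:12 UTC.
Add 5 hours 18 minutes layover in Marquesas → 15:30 UTC.
Add 7 hours 30 minutes leg 3 → 23:00 UTC.
Add 4 hours 30 minutes layover in Kabul → 03:30 UTC (Aug 30).
Add 7 hours 18 minutes leg 4 → 10:48 UTC.
Westreach is UTC+3:00, so local arrival = 10:48 + 3:00 = 13:48 on Aug 30.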